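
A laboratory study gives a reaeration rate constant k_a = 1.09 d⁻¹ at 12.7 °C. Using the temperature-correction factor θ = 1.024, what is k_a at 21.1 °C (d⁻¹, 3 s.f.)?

k_a ≈ 1.33 d⁻¹

k_a(T₂) = k_a(T₁) · θ^(T₂−T₁) = 1.09 × 1.024^(21.1−12.7)
= 1.09 × 1.024^8.40 = 1.09 × 1.220 = 1.330 d⁻¹.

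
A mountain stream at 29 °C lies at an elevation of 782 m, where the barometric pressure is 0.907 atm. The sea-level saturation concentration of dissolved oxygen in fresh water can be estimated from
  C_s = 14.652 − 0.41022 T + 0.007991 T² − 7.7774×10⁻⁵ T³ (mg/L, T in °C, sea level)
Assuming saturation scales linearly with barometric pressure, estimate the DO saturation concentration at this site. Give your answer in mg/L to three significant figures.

C_s ≈ 6.87 mg/L

At sea level: C_s = 14.652 − 0.41022×29 + 0.007991×29² − 7.7774×10⁻⁵×29³ = 7.579 mg/L.
Pressure correction: C_s' = 7.579 × 0.907 = 6.874 mg/L.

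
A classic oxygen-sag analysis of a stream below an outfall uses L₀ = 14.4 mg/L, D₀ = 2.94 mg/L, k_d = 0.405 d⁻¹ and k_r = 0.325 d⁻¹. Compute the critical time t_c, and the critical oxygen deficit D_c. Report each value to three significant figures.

t_c ≈ 2.26 d; D_c ≈ 7.19 mg/L

With k_r/k_d = 0.8025 and 1 − D₀(k_r−k_d)/(k_d L₀) = 1.040,
t_c = ln(0.8025 × 1.040) / (0.325 − 0.405) = ln(0.8348) / -0.08000 = -0.1805/-0.08000 = 2.257 d.
L(t_c) = L₀ e^(−k_d t_c) = 14.4 × 0.4010 = 5.774 mg/L, and at the critical point k_r D_c = k_d L, so D_c = (0.405/0.325) × 5.774 = 7.195 mg/L.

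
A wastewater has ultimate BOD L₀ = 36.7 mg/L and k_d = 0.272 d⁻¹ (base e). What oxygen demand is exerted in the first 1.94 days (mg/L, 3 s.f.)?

y ≈ 15.0 mg/L

y_t = L₀(1 − e^(−k_d t)) = 36.7 × (1 − e^(−0.272×1.94))
= 36.7 × (1 − 0.5900) = 36.7 × 0.4100 = 15.05 mg/L.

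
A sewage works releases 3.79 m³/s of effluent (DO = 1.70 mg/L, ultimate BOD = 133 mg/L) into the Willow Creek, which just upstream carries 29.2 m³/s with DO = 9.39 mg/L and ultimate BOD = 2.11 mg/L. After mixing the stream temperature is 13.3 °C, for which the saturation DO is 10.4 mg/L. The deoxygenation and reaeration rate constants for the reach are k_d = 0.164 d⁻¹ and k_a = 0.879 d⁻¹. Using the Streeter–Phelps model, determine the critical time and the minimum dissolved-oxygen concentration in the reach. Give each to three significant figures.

Mixed DO = (29.2×9.39 + 3.79×1.70)/(29.2+3.79) = 280.6/32.99 = 8.507 mg/L.
Mixed L₀ = (29.2×2.11 + 3.79×133)/(32.99) = 565.7/32.99 = 17.15 mg/L.
Initial deficit D₀ = C_s − DO₀ = 10.4 − 8.507 = 1.893 mg/L.
t_c = (1/0.7150) ln[(0.879/0.164)(1 − 1.893×0.7150/(0.164×17.15))] = 1.399 × ln(2.779) = 1.430 d.
D_c = (0.164/0.879) × 17.15 × e^(−0.164×1.430) = 0.1866 × 17.15 × 0.7910 = 2.531 mg/L.
Minimum DO = 10.4 − 2.531 = 7.869 mg/L.

t_c ≈ 1.43 d; minimum DO ≈ 7.87 mg/L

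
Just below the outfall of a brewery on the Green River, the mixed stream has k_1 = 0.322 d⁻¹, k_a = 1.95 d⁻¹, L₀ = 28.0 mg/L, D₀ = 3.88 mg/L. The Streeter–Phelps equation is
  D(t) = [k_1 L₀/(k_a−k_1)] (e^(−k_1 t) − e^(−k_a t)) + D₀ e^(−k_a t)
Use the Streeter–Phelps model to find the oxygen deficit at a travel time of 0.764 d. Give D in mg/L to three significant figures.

D ≈ 3.96 mg/L

k_1 L₀/(k_a−k_1) = 0.322×28.0/(1.95−0.322) = 9.016/1.628 = 5.538 mg/L.
e^(−k_1 t) = e^(−0.322×0.7640) = 0.7819; e^(−k_a t) = e^(−1.95×0.7640) = 0.2254.
D = 5.538 × (0.7819 − 0.2254) + 3.88 × 0.2254 = 3.082 + 0.8746 = 3.957 mg/L.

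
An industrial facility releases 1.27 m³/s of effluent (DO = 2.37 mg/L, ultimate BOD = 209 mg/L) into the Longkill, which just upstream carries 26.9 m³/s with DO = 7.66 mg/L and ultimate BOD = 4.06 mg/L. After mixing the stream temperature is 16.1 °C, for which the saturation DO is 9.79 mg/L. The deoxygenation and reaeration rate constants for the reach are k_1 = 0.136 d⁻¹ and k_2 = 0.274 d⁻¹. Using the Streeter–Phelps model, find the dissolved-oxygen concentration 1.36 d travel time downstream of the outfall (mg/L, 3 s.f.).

DO ≈ 6.29 mg/L

Mixed DO = (26.9×7.66 + 1.27×2.37)/(26.9+1.27) = 209.1/28.17 = 7.422 mg/L.
Mixed L₀ = (26.9×4.06 + 1.27×209)/(28.17) = 374.6/28.17 = 13.30 mg/L.
Initial deficit D₀ = C_s − DO₀ = 9.79 − 7.422 = 2.368 mg/L.
D(1.36) = [0.136×13.30/(0.274−0.136)](e^(−0.136×1.36) − e^(−0.274×1.36)) + 2.368 e^(−0.274×1.36)
= 13.11 × (0.8311 − 0.6889) + 2.368 × 0.6889 = 3.496 mg/L.
DO = 9.79 − 3.496 = 6.294 mg/L.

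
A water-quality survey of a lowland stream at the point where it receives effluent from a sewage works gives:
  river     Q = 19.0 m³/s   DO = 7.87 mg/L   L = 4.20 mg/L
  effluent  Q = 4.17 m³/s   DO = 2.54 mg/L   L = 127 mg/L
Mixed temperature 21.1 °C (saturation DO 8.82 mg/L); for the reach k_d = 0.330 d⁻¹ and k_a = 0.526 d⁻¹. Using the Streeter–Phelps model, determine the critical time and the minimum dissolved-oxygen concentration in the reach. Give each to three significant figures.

Mixed DO = (19.0×7.87 + 4.17×2.54)/(19.0+4.17) = 160.1/23.17 = 6.911 mg/L.
Mixed L₀ = (19.0×4.20 + 4.17×127)/(23.17) = 609.4/23.17 = 26.30 mg/L.
Initial deficit D₀ = C_s − DO₀ = 8.82 − 6.911 = 1.909 mg/L.
t_c = (1/0.1960) ln[(0.526/0.330)(1 − 1.909×0.1960/(0.330×26.30))] = 5.102 × ln(1.525) = 2.154 d.
D_c = (0.330/0.526) × 26.30 × e^(−0.330×2.154) = 0.6274 × 26.30 × 0.4913 = 8.106 mg/L.
Minimum DO = 8.82 − 8.106 = 0.7136 mg/L.

t_c ≈ 2.15 d; minimum DO ≈ 0.714 mg/L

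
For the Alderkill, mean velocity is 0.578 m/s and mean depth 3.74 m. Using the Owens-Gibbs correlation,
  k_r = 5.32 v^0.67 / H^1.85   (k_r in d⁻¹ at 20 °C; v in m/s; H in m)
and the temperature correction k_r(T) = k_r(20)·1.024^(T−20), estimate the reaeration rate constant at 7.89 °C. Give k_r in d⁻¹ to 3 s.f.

k_r(20) = 5.32 × 0.578^0.67 / 3.74^1.85 = 5.32 × 0.6926 / 11.48 = 0.3211 d⁻¹.
k_r(7.89) = 0.3211 × 1.024^(7.89−20) = 0.3211 × 0.7504 = 0.2409 d⁻¹.

k_r ≈ 0.241 d⁻¹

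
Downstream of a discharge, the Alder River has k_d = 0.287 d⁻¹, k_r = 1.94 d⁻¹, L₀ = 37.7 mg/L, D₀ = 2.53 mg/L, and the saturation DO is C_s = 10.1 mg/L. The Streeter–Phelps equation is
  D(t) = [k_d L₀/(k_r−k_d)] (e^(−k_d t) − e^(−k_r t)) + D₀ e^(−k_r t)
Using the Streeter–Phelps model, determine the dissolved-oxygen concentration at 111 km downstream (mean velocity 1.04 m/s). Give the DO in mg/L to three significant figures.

DO ≈ 5.87 mg/L

Travel time t = x/v = 111 km / (1.04 m/s) = 111000 m / 1.04 m/s = 106700 s = 1.235 d.
k_d L₀/(k_r−k_d) = 0.287×37.7/(1.94−0.287) = 10.82/1.653 = 6.546 mg/L.
e^(−k_d t) = e^(−0.287×1.235) = 0.7015; e^(−k_r t) = e^(−1.94×1.235) = 0.09104.
D = 6.546 × (0.7015 − 0.09104) + 2.53 × 0.09104 = 3.996 + 0.2303 = 4.226 mg/L.
DO = C_s − D = 10.1 − 4.226 = 5.874 mg/L.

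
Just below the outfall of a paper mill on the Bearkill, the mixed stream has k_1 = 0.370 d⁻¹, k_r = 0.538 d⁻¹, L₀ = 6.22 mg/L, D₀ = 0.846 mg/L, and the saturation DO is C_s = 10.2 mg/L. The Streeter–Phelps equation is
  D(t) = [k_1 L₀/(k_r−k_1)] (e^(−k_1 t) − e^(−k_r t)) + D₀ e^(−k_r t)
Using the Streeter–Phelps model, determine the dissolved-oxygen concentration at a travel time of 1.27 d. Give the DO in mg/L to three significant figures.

k_1 L₀/(k_r−k_1) = 0.370×6.22/(0.538−0.370) = 2.301/0.1680 = 13.70 mg/L.
e^(−k_1 t) = e^(−0.370×1.270) = 0.6251; e^(−k_r t) = e^(−0.538×1.270) = 0.5050.
D = 13.70 × (0.6251 − 0.5050) + 0.846 × 0.5050 = 1.645 + 0.4272 = 2.072 mg/L.
DO = C_s − D = 10.2 − 2.072 = 8.128 mg/L.

DO ≈ 8.13 mg/L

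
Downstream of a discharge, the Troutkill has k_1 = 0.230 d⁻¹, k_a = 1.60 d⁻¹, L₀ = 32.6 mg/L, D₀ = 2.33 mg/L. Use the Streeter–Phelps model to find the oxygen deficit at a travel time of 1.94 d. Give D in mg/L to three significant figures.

D ≈ 3.36 mg/L

k_1 L₀/(k_a−k_1) = 0.230×32.6/(1.60−0.230) = 7.498/1.370 = 5.473 mg/L.
e^(−k_1 t) = e^(−0.230×1.940) = 0.6401; e^(−k_a t) = e^(−1.60×1.940) = 0.04487.
D = 5.473 × (0.6401 − 0.04487) + 2.33 × 0.04487 = 3.257 + 0.1045 = 3.362 mg/L.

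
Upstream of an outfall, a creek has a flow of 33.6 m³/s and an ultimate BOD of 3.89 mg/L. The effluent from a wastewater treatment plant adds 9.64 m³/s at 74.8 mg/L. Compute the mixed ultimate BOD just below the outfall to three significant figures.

19.7 mg/L

Flow-weighted mixing: C = (Q_r C_r + Q_w C_w)/(Q_r + Q_w)
= (33.6×3.89 + 9.64×74.8)/(33.6 + 9.64) = 851.8/43.24 = 19.70 mg/L.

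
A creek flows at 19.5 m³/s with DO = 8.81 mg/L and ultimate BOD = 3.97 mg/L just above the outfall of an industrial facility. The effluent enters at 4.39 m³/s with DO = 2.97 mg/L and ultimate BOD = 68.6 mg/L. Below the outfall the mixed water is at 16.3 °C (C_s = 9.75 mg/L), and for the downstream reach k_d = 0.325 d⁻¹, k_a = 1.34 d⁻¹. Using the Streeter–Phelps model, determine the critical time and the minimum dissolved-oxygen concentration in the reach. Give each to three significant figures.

Mixed DO = (19.5×8.81 + 4.39×2.97)/(19.5+4.39) = 184.8/23.89 = 7.737 mg/L.
Mixed L₀ = (19.5×3.97 + 4.39×68.6)/(23.89) = 378.6/23.89 = 15.85 mg/L.
Initial deficit D₀ = C_s − DO₀ = 9.75 − 7.737 = 2.013 mg/L.
t_c = (1/1.015) ln[(1.34/0.325)(1 − 2.013×1.015/(0.325×15.85))] = 0.9852 × ln(2.487) = 0.8977 d.
D_c = (0.325/1.34) × 15.85 × e^(−0.325×0.8977) = 0.2425 × 15.85 × 0.7470 = 2.871 mg/L.
Minimum DO = 9.75 − 2.871 = 6.879 mg/L.

t_c ≈ 0.898 d; minimum DO ≈ 6.88 mg/L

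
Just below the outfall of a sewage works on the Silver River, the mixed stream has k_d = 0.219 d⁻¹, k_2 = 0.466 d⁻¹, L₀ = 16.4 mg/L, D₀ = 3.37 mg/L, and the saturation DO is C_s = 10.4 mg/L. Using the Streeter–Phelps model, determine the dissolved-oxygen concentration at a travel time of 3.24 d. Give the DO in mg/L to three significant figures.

DO ≈ 5.72 mg/L

k_d L₀/(k_2−k_d) = 0.219×16.4/(0.466−0.219) = 3.592/0.2470 = 14.54 mg/L.
e^(−k_d t) = e^(−0.219×3.240) = 0.4919; e^(−k_2 t) = e^(−0.466×3.240) = 0.2209.
D = 14.54 × (0.4919 − 0.2209) + 3.37 × 0.2209 = 3.939 + 0.7446 = 4.684 mg/L.
DO = C_s − D = 10.4 − 4.684 = 5.716 mg/L.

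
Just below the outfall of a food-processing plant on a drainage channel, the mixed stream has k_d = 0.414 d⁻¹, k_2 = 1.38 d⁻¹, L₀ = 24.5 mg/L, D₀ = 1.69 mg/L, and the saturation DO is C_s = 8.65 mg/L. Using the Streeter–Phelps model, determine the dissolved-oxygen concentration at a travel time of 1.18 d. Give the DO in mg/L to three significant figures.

DO ≈ 3.94 mg/L

k_d L₀/(k_2−k_d) = 0.414×24.5/(1.38−0.414) = 10.14/0.9660 = 10.50 mg/L.
e^(−k_d t) = e^(−0.414×1.180) = 0.6135; e^(−k_2 t) = e^(−1.38×1.180) = 0.1962.
D = 10.50 × (0.6135 − 0.1962) + 1.69 × 0.1962 = 4.382 + 0.3317 = 4.713 mg/L.
DO = C_s − D = 8.65 − 4.713 = 3.937 mg/L.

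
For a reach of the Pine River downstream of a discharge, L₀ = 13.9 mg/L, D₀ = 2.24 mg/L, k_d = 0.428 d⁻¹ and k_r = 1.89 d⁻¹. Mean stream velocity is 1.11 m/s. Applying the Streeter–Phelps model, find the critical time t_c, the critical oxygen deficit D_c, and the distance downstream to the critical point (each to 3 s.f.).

t_c ≈ 0.469 d; D_c ≈ 2.58 mg/L; x_c ≈ 45.0 km

At the critical point dD/dt = 0, so k_d L₀ e^(−k_d t) = k_r D. Substituting D(t) from the Streeter–Phelps equation and solving for t gives
t_c = ln[(k_r/k_d)(1 − D₀(k_r−k_d)/(k_d L₀))] / (k_r−k_d).
Here k_r−k_d = 1.462 d⁻¹ and 1 − D₀(k_r−k_d)/(k_d L₀) = 1 − 2.24×1.462/(0.428×13.9) = 0.4495, so
t_c = ln(4.416 × 0.4495) / 1.462 = 0.6856 / 1.462 = 0.4690 d.
L(t_c) = L₀ e^(−k_d t_c) = 13.9 × 0.8181 = 11.37 mg/L, and at the critical point k_r D_c = k_d L, so D_c = (0.428/1.89) × 11.37 = 2.575 mg/L.
x_c = v t_c = 1.11 m/s × 0.4690 d × 86400 s/d = 44980 m ≈ 45.0 km.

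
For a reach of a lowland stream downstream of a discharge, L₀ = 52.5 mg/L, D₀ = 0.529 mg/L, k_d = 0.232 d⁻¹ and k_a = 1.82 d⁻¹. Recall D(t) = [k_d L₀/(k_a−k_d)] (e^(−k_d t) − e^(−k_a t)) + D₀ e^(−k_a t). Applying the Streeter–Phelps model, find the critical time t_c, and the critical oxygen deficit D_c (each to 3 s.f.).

t_c ≈ 1.25 d; D_c ≈ 5.01 mg/L

With k_a/k_d = 7.845 and 1 − D₀(k_a−k_d)/(k_d L₀) = 0.9310,
t_c = ln(7.845 × 0.9310) / (1.82 − 0.232) = ln(7.304) / 1.588 = 1.988/1.588 = 1.252 d.
D_c = (k_d/k_a) L₀ e^(−k_d t_c) = (0.232/1.82) × 52.5 × e^(−0.232×1.252) = 0.1275 × 52.5 × 0.7479 = 5.005 mg/L.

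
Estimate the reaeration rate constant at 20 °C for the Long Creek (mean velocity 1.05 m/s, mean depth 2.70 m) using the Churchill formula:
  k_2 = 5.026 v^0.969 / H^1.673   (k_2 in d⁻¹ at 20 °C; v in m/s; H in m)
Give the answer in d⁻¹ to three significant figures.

k_2 ≈ 1.00 d⁻¹

k_2 = 5.026 × 1.05^0.969 / 2.70^1.673 = 5.026 × 1.048 / 5.268 = 1.000 d⁻¹.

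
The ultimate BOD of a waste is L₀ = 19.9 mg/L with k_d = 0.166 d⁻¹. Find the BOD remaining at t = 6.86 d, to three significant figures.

L ≈ 6.37 mg/L

L_t = L₀ e^(−k_d t) = 19.9 × e^(−0.166×6.86) = 19.9 × 0.3202 = 6.372 mg/L.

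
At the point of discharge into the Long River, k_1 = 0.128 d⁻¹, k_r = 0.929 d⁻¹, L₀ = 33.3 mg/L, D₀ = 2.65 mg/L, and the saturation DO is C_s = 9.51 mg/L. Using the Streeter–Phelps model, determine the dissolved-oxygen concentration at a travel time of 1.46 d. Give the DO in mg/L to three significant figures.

DO ≈ 5.78 mg/L

k_1 L₀/(k_r−k_1) = 0.128×33.3/(0.929−0.128) = 4.262/0.8010 = 5.321 mg/L.
e^(−k_1 t) = e^(−0.128×1.460) = 0.8295; e^(−k_r t) = e^(−0.929×1.460) = 0.2576.
D = 5.321 × (0.8295 − 0.2576) + 2.65 × 0.2576 = 3.043 + 0.6826 = 3.726 mg/L.
DO = C_s − D = 9.51 − 3.726 = 5.784 mg/L.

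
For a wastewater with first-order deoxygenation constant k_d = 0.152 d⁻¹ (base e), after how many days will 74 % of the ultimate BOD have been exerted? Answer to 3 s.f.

t ≈ 8.86 d

y/L₀ = 1 − e^(−k_d t) = 0.74 ⇒ e^(−k_d t) = 0.260
t = −ln(0.260) / 0.152 = 1.347 / 0.152 = 8.862 d.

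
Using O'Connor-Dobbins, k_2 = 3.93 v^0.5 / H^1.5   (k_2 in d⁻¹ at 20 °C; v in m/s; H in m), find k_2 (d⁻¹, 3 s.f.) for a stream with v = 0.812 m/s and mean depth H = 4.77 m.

k_2 = 3.93 × 0.812^0.5 / 4.77^1.5 = 3.93 × 0.9011 / 10.42 = 0.3399 d⁻¹.

k_2 ≈ 0.340 d⁻¹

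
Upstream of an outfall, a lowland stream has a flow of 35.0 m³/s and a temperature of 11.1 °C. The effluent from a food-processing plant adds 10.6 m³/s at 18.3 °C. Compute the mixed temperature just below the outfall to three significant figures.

Flow-weighted mixing: C = (Q_r C_r + Q_w C_w)/(Q_r + Q_w)
= (35.0×11.1 + 10.6×18.3)/(35.0 + 10.6) = 582.5/45.60 = 12.77 °C.

12.8 °C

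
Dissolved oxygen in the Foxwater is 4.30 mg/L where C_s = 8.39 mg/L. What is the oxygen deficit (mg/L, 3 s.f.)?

D = C_s − C = 8.39 − 4.30 = 4.09 mg/L.

D ≈ 4.09 mg/L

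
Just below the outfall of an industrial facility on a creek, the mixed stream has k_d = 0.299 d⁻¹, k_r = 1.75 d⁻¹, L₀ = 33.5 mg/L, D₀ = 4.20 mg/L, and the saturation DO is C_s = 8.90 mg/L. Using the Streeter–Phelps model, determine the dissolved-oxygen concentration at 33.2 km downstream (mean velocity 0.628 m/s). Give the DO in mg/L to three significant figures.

DO ≈ 4.08 mg/L

Travel time t = x/v = 33.2 km / (0.628 m/s) = 33200 m / 0.628 m/s = 52870 s = 0.6119 d.
k_d L₀/(k_r−k_d) = 0.299×33.5/(1.75−0.299) = 10.02/1.451 = 6.903 mg/L.
e^(−k_d t) = e^(−0.299×0.6119) = 0.8328; e^(−k_r t) = e^(−1.75×0.6119) = 0.3427.
D = 6.903 × (0.8328 − 0.3427) + 4.20 × 0.3427 = 3.383 + 1.440 = 4.823 mg/L.
DO = C_s − D = 8.90 − 4.823 = 4.077 mg/L.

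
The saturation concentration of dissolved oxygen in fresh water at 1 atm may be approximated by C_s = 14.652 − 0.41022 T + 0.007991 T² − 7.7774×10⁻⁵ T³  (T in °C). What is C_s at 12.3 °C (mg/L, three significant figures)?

C_s = 14.652 − 0.41022×12.3 + 0.007991×12.3² − 7.7774×10⁻⁵×12.3³ = 10.67 mg/L.

C_s ≈ 10.7 mg/L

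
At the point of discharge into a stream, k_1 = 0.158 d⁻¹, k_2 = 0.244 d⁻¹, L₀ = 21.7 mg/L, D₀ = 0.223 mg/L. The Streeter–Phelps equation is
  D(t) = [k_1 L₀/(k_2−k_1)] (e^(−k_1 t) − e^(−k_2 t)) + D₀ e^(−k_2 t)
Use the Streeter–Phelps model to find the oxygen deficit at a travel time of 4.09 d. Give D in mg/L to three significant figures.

k_1 L₀/(k_2−k_1) = 0.158×21.7/(0.244−0.158) = 3.429/0.08600 = 39.87 mg/L.
e^(−k_1 t) = e^(−0.158×4.090) = 0.5240; e^(−k_2 t) = e^(−0.244×4.090) = 0.3686.
D = 39.87 × (0.5240 − 0.3686) + 0.223 × 0.3686 = 6.195 + 0.08220 = 6.277 mg/L.

D ≈ 6.28 mg/L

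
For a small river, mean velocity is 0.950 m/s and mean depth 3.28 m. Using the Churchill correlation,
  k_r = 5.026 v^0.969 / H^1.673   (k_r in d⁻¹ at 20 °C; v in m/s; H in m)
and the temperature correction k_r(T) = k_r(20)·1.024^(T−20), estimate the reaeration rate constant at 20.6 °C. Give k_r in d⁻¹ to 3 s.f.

k_r(20) = 5.026 × 0.950^0.969 / 3.28^1.673 = 5.026 × 0.9515 / 7.296 = 0.6555 d⁻¹.
k_r(20.6) = 0.6555 × 1.024^(20.6−20) = 0.6555 × 1.014 = 0.6649 d⁻¹.

k_r ≈ 0.665 d⁻¹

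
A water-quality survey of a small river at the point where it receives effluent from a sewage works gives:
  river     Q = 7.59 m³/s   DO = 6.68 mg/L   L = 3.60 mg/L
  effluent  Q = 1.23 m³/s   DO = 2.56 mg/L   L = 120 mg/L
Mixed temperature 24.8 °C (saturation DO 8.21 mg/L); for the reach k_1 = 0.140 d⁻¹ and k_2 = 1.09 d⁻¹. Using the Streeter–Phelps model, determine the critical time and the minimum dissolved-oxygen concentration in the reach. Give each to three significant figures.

Mixed DO = (7.59×6.68 + 1.23×2.56)/(7.59+1.23) = 53.85/8.820 = 6.105 mg/L.
Mixed L₀ = (7.59×3.60 + 1.23×120)/(8.820) = 174.9/8.820 = 19.83 mg/L.
Initial deficit D₀ = C_s − DO₀ = 8.21 − 6.105 = 2.105 mg/L.
t_c = (1/0.9500) ln[(1.09/0.140)(1 − 2.105×0.9500/(0.140×19.83))] = 1.053 × ln(2.179) = 0.8201 d.
D_c = (0.140/1.09) × 19.83 × e^(−0.140×0.8201) = 0.1284 × 19.83 × 0.8915 = 2.271 mg/L.
Minimum DO = 8.21 − 2.271 = 5.939 mg/L.

t_c ≈ 0.820 d; minimum DO ≈ 5.94 mg/L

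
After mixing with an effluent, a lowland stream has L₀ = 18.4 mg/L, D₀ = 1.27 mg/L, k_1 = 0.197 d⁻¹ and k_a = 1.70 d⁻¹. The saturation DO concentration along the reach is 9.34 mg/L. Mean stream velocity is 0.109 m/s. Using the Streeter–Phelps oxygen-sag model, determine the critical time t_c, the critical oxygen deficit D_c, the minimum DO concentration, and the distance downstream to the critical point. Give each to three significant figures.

At the critical point dD/dt = 0, so k_1 L₀ e^(−k_1 t) = k_a D. Substituting D(t) from the Streeter–Phelps equation and solving for t gives
t_c = ln[(k_a/k_1)(1 − D₀(k_a−k_1)/(k_1 L₀))] / (k_a−k_1).
Here k_a−k_1 = 1.503 d⁻¹ and 1 − D₀(k_a−k_1)/(k_1 L₀) = 1 − 1.27×1.503/(0.197×18.4) = 0.4734, so
t_c = ln(8.629 × 0.4734) / 1.503 = 1.407 / 1.503 = 0.9364 d.
D_c = (k_1/k_a) L₀ e^(−k_1 t_c) = (0.197/1.70) × 18.4 × e^(−0.197×0.9364) = 0.1159 × 18.4 × 0.8315 = 1.773 mg/L.
Minimum DO = C_s − D_c = 9.34 − 1.773 = 7.567 mg/L.
x_c = v t_c = 0.109 m/s × 0.9364 d × 86400 s/d = 8818 m ≈ 8.82 km.

t_c ≈ 0.936 d; D_c ≈ 1.77 mg/L; min DO ≈ 7.57 mg/L; x_c ≈ 8.82 km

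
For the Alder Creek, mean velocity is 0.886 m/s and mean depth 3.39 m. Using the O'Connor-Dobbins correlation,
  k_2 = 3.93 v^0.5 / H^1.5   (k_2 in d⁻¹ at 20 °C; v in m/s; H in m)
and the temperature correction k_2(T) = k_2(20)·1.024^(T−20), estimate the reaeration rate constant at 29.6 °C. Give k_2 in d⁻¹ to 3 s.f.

k_2(20) = 3.93 × 0.886^0.5 / 3.39^1.5 = 3.93 × 0.9413 / 6.242 = 0.5927 d⁻¹.
k_2(29.6) = 0.5927 × 1.024^(29.6−20) = 0.5927 × 1.256 = 0.7442 d⁻¹.

k_2 ≈ 0.744 d⁻¹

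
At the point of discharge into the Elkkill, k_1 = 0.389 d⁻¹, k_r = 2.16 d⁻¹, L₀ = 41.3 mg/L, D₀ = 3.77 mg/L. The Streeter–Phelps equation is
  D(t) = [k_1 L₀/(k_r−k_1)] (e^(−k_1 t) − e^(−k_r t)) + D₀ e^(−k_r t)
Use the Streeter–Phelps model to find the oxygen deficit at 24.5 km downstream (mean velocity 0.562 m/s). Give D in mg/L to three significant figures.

Travel time t = x/v = 24.5 km / (0.562 m/s) = 24500 m / 0.562 m/s = 43590 s = 0.5046 d.
k_1 L₀/(k_r−k_1) = 0.389×41.3/(2.16−0.389) = 16.07/1.771 = 9.072 mg/L.
e^(−k_1 t) = e^(−0.389×0.5046) = 0.8218; e^(−k_r t) = e^(−2.16×0.5046) = 0.3363.
D = 9.072 × (0.8218 − 0.3363) + 3.77 × 0.3363 = 4.404 + 1.268 = 5.672 mg/L.

D ≈ 5.67 mg/L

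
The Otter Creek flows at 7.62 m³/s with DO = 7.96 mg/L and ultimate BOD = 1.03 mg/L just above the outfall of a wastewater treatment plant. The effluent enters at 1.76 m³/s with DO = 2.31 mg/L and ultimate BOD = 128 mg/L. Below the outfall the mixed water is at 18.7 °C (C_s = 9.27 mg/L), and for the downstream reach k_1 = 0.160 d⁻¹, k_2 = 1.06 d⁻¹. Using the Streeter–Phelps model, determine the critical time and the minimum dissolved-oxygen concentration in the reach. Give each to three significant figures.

t_c ≈ 1.25 d; minimum DO ≈ 6.20 mg/L

Mixed DO = (7.62×7.96 + 1.76×2.31)/(7.62+1.76) = 64.72/9.380 = 6.900 mg/L.
Mixed L₀ = (7.62×1.03 + 1.76×128)/(9.380) = 233.1/9.380 = 24.85 mg/L.
Initial deficit D₀ = C_s − DO₀ = 9.27 − 6.900 = 2.370 mg/L.
t_c = (1/0.9000) ln[(1.06/0.160)(1 − 2.370×0.9000/(0.160×24.85))] = 1.111 × ln(3.071) = 1.247 d.
D_c = (0.160/1.06) × 24.85 × e^(−0.160×1.247) = 0.1509 × 24.85 × 0.8192 = 3.073 mg/L.
Minimum DO = 9.27 − 3.073 = 6.197 mg/L.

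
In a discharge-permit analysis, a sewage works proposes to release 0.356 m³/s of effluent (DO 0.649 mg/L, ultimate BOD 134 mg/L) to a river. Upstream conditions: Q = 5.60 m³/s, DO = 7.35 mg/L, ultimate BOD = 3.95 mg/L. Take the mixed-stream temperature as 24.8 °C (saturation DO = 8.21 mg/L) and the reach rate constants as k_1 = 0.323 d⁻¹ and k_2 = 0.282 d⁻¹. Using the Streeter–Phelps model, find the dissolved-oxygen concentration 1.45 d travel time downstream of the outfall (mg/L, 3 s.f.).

Mixed DO = (5.60×7.35 + 0.356×0.649)/(5.60+0.356) = 41.39/5.956 = 6.949 mg/L.
Mixed L₀ = (5.60×3.95 + 0.356×134)/(5.956) = 69.82/5.956 = 11.72 mg/L.
Initial deficit D₀ = C_s − DO₀ = 8.21 − 6.949 = 1.261 mg/L.
D(1.45) = [0.323×11.72/(0.282−0.323)](e^(−0.323×1.45) − e^(−0.282×1.45)) + 1.261 e^(−0.282×1.45)
= -92.36 × (0.6260 − 0.6644) + 1.261 × 0.6644 = 4.379 mg/L.
DO = 8.21 − 4.379 = 3.831 mg/L.

DO ≈ 3.83 mg/L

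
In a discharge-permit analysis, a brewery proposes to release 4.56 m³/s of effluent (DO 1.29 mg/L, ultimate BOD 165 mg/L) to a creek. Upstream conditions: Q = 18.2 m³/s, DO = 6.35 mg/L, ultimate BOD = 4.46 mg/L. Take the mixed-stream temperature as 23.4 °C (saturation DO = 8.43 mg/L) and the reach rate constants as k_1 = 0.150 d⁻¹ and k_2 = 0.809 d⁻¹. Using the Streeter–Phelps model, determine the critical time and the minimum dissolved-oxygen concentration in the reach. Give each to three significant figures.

t_c ≈ 1.85 d; minimum DO ≈ 3.29 mg/L

Mixed DO = (18.2×6.35 + 4.56×1.29)/(18.2+4.56) = 121.5/22.76 = 5.336 mg/L.
Mixed L₀ = (18.2×4.46 + 4.56×165)/(22.76) = 833.6/22.76 = 36.62 mg/L.
Initial deficit D₀ = C_s − DO₀ = 8.43 − 5.336 = 3.094 mg/L.
t_c = (1/0.6590) ln[(0.809/0.150)(1 − 3.094×0.6590/(0.150×36.62))] = 1.517 × ln(3.392) = 1.853 d.
D_c = (0.150/0.809) × 36.62 × e^(−0.150×1.853) = 0.1854 × 36.62 × 0.7573 = 5.143 mg/L.
Minimum DO = 8.43 − 5.143 = 3.287 mg/L.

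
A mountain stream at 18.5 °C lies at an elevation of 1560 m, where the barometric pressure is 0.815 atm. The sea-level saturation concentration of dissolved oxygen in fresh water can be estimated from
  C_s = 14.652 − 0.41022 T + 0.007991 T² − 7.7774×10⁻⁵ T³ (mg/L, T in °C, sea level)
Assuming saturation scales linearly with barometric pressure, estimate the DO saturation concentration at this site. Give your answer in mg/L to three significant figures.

At sea level: C_s = 14.652 − 0.41022×18.5 + 0.007991×18.5² − 7.7774×10⁻⁵×18.5³ = 9.305 mg/L.
Pressure correction: C_s' = 9.305 × 0.815 = 7.584 mg/L.

C_s ≈ 7.58 mg/L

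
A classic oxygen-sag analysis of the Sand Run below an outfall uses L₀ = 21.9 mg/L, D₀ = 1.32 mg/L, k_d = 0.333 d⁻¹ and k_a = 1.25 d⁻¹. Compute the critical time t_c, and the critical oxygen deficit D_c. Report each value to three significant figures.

t_c = [1/(k_a−k_d)] ln[(k_a/k_d)(1 − D₀(k_a−k_d)/(k_d L₀))]
= [1/(1.25−0.333)] ln[(1.25/0.333)(1 − 1.32×0.9170/(0.333×21.9))]
= (1/0.9170) ln[3.754 × 0.8340] = 1.091 × ln(3.131) = 1.091 × 1.141 = 1.245 d.
L(t_c) = L₀ e^(−k_d t_c) = 21.9 × 0.6607 = 14.47 mg/L, and at the critical point k_a D_c = k_d L, so D_c = (0.333/1.25) × 14.47 = 3.855 mg/L.

t_c ≈ 1.24 d; D_c ≈ 3.85 mg/L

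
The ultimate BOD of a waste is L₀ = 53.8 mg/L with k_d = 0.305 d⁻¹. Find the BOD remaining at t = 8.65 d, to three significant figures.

L_t = L₀ e^(−k_d t) = 53.8 × e^(−0.305×8.65) = 53.8 × 0.07149 = 3.846 mg/L.

L ≈ 3.85 mg/L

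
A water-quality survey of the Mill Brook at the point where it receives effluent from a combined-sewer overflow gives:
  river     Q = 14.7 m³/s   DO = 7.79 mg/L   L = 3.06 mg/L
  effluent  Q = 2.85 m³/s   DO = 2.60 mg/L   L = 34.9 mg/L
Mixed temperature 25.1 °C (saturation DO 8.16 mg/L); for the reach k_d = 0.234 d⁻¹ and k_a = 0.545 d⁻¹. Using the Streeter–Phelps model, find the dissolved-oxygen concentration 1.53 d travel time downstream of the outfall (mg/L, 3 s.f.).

Mixed DO = (14.7×7.79 + 2.85×2.60)/(14.7+2.85) = 121.9/17.55 = 6.947 mg/L.
Mixed L₀ = (14.7×3.06 + 2.85×34.9)/(17.55) = 144.4/17.55 = 8.231 mg/L.
Initial deficit D₀ = C_s − DO₀ = 8.16 − 6.947 = 1.213 mg/L.
D(1.53) = [0.234×8.231/(0.545−0.234)](e^(−0.234×1.53) − e^(−0.545×1.53)) + 1.213 e^(−0.545×1.53)
= 6.193 × (0.6991 − 0.4344) + 1.213 × 0.4344 = 2.166 mg/L.
DO = 8.16 − 2.166 = 5.994 mg/L.

DO ≈ 5.99 mg/L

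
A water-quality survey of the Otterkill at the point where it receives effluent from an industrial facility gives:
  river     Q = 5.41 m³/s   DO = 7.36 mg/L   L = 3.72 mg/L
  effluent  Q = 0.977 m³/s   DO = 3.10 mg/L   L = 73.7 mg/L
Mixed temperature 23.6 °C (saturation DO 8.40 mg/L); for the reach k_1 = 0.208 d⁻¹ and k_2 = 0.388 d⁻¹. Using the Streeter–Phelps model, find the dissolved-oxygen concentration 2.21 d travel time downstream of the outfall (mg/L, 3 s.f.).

DO ≈ 4.23 mg/L

Mixed DO = (5.41×7.36 + 0.977×3.10)/(5.41+0.977) = 42.85/6.387 = 6.708 mg/L.
Mixed L₀ = (5.41×3.72 + 0.977×73.7)/(6.387) = 92.13/6.387 = 14.42 mg/L.
Initial deficit D₀ = C_s − DO₀ = 8.40 − 6.708 = 1.692 mg/L.
D(2.21) = [0.208×14.42/(0.388−0.208)](e^(−0.208×2.21) − e^(−0.388×2.21)) + 1.692 e^(−0.388×2.21)
= 16.67 × (0.6315 − 0.4242) + 1.692 × 0.4242 = 4.172 mg/L.
DO = 8.40 − 4.172 = 4.228 mg/L.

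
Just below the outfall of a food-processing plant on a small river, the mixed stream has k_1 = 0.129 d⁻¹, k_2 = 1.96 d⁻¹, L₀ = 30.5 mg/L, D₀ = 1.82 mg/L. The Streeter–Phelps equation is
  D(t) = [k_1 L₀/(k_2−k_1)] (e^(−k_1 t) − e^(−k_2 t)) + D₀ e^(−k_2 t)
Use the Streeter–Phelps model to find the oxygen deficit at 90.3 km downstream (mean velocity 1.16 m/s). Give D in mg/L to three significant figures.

D ≈ 1.86 mg/L

Travel time t = x/v = 90.3 km / (1.16 m/s) = 90300 m / 1.16 m/s = 77840 s = 0.9010 d.
k_1 L₀/(k_2−k_1) = 0.129×30.5/(1.96−0.129) = 3.934/1.831 = 2.149 mg/L.
e^(−k_1 t) = e^(−0.129×0.9010) = 0.8903; e^(−k_2 t) = e^(−1.96×0.9010) = 0.1710.
D = 2.149 × (0.8903 − 0.1710) + 1.82 × 0.1710 = 1.546 + 0.3113 = 1.857 mg/L.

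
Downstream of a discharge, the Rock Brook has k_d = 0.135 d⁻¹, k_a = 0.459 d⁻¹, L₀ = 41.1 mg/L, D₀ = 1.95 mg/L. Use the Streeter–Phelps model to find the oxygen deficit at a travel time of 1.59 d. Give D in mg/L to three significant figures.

k_d L₀/(k_a−k_d) = 0.135×41.1/(0.459−0.135) = 5.549/0.3240 = 17.12 mg/L.
e^(−k_d t) = e^(−0.135×1.590) = 0.8068; e^(−k_a t) = e^(−0.459×1.590) = 0.4820.
D = 17.12 × (0.8068 − 0.4820) + 1.95 × 0.4820 = 5.563 + 0.9399 = 6.502 mg/L.

D ≈ 6.50 mg/L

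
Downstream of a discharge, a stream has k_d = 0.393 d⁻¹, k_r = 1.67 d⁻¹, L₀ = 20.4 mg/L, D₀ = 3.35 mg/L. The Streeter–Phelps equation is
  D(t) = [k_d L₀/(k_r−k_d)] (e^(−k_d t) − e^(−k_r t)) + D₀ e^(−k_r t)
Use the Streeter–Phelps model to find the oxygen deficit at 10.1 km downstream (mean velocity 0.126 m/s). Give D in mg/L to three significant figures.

D ≈ 3.74 mg/L

Travel time t = x/v = 10.1 km / (0.126 m/s) = 10100 m / 0.126 m/s = 80160 s = 0.9278 d.
k_d L₀/(k_r−k_d) = 0.393×20.4/(1.67−0.393) = 8.017/1.277 = 6.278 mg/L.
e^(−k_d t) = e^(−0.393×0.9278) = 0.6945; e^(−k_r t) = e^(−1.67×0.9278) = 0.2124.
D = 6.278 × (0.6945 − 0.2124) + 3.35 × 0.2124 = 3.027 + 0.7115 = 3.738 mg/L.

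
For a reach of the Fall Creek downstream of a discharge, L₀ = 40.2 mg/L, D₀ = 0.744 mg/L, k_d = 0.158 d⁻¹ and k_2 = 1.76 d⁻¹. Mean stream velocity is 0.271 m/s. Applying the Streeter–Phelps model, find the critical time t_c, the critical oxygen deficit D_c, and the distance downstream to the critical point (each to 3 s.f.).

At the critical point dD/dt = 0, so k_d L₀ e^(−k_d t) = k_2 D. Substituting D(t) from the Streeter–Phelps equation and solving for t gives
t_c = ln[(k_2/k_d)(1 − D₀(k_2−k_d)/(k_d L₀))] / (k_2−k_d).
Here k_2−k_d = 1.602 d⁻¹ and 1 − D₀(k_2−k_d)/(k_d L₀) = 1 − 0.744×1.602/(0.158×40.2) = 0.8123, so
t_c = ln(11.14 × 0.8123) / 1.602 = 2.203 / 1.602 = 1.375 d.
L(t_c) = L₀ e^(−k_d t_c) = 40.2 × 0.8047 = 32.35 mg/L, and at the critical point k_2 D_c = k_d L, so D_c = (0.158/1.76) × 32.35 = 2.904 mg/L.
x_c = v t_c = 0.271 m/s × 1.375 d × 86400 s/d = 32190 m ≈ 32.2 km.

t_c ≈ 1.37 d; D_c ≈ 2.90 mg/L; x_c ≈ 32.2 km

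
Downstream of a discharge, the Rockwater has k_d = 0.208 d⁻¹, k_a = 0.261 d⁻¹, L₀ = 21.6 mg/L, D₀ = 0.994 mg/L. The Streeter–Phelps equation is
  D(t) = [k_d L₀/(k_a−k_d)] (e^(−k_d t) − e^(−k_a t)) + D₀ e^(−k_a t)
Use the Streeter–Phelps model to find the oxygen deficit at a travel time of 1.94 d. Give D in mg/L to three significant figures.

k_d L₀/(k_a−k_d) = 0.208×21.6/(0.261−0.208) = 4.493/0.05300 = 84.77 mg/L.
e^(−k_d t) = e^(−0.208×1.940) = 0.6680; e^(−k_a t) = e^(−0.261×1.940) = 0.6027.
D = 84.77 × (0.6680 − 0.6027) + 0.994 × 0.6027 = 5.533 + 0.5991 = 6.132 mg/L.

D ≈ 6.13 mg/L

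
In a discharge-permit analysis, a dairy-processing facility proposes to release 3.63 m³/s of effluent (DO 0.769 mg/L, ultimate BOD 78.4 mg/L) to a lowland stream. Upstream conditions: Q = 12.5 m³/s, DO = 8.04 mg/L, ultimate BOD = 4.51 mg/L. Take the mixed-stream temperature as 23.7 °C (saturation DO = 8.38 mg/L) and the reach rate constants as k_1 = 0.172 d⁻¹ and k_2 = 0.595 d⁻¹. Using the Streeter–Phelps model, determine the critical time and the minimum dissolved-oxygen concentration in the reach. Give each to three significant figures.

t_c ≈ 2.32 d; minimum DO ≈ 4.28 mg/L

Mixed DO = (12.5×8.04 + 3.63×0.769)/(12.5+3.63) = 103.3/16.13 = 6.404 mg/L.
Mixed L₀ = (12.5×4.51 + 3.63×78.4)/(16.13) = 341.0/16.13 = 21.14 mg/L.
Initial deficit D₀ = C_s − DO₀ = 8.38 − 6.404 = 1.976 mg/L.
t_c = (1/0.4230) ln[(0.595/0.172)(1 − 1.976×0.4230/(0.172×21.14))] = 2.364 × ln(2.664) = 2.316 d.
D_c = (0.172/0.595) × 21.14 × e^(−0.172×2.316) = 0.2891 × 21.14 × 0.6714 = 4.103 mg/L.
Minimum DO = 8.38 − 4.103 = 4.277 mg/L.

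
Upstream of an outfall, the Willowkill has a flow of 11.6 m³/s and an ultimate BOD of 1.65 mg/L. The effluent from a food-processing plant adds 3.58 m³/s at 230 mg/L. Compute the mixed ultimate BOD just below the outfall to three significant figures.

Flow-weighted mixing: C = (Q_r C_r + Q_w C_w)/(Q_r + Q_w)
= (11.6×1.65 + 3.58×230)/(11.6 + 3.58) = 842.5/15.18 = 55.50 mg/L.

55.5 mg/L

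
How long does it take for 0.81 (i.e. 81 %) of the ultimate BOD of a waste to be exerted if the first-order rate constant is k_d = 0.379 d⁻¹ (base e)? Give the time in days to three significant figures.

y/L₀ = 1 − e^(−k_d t) = 0.81 ⇒ e^(−k_d t) = 0.190
t = −ln(0.190) / 0.379 = 1.661 / 0.379 = 4.382 d.

t ≈ 4.38 d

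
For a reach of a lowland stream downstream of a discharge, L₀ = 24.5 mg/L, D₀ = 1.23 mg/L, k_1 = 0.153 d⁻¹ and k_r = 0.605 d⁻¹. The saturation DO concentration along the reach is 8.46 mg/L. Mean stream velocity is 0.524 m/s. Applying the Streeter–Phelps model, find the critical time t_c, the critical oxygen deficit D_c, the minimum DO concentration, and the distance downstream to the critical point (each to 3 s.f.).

t_c ≈ 2.69 d; D_c ≈ 4.11 mg/L; min DO ≈ 4.35 mg/L; x_c ≈ 122 km

At the critical point dD/dt = 0, so k_1 L₀ e^(−k_1 t) = k_r D. Substituting D(t) from the Streeter–Phelps equation and solving for t gives
t_c = ln[(k_r/k_1)(1 − D₀(k_r−k_1)/(k_1 L₀))] / (k_r−k_1).
Here k_r−k_1 = 0.4520 d⁻¹ and 1 − D₀(k_r−k_1)/(k_1 L₀) = 1 − 1.23×0.4520/(0.153×24.5) = 0.8517, so
t_c = ln(3.954 × 0.8517) / 0.4520 = 1.214 / 0.4520 = 2.686 d.
L(t_c) = L₀ e^(−k_1 t_c) = 24.5 × 0.6630 = 16.24 mg/L, and at the critical point k_r D_c = k_1 L, so D_c = (0.153/0.605) × 16.24 = 4.108 mg/L.
Minimum DO = C_s − D_c = 8.46 − 4.108 = 4.352 mg/L.
x_c = v t_c = 0.524 m/s × 2.686 d × 86400 s/d = 121600 m ≈ 122 km.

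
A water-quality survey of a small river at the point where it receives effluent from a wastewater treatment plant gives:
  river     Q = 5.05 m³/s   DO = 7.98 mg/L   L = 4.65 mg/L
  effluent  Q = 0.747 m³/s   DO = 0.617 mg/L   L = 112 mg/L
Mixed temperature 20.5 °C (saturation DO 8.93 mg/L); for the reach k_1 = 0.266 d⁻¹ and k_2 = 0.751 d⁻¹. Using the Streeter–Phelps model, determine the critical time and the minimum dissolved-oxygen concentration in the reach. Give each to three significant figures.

Mixed DO = (5.05×7.98 + 0.747×0.617)/(5.05+0.747) = 40.76/5.797 = 7.031 mg/L.
Mixed L₀ = (5.05×4.65 + 0.747×112)/(5.797) = 107.1/5.797 = 18.48 mg/L.
Initial deficit D₀ = C_s − DO₀ = 8.93 − 7.031 = 1.899 mg/L.
t_c = (1/0.4850) ln[(0.751/0.266)(1 − 1.899×0.4850/(0.266×18.48))] = 2.062 × ln(2.294) = 1.712 d.
D_c = (0.266/0.751) × 18.48 × e^(−0.266×1.712) = 0.3542 × 18.48 × 0.6341 = 4.151 mg/L.
Minimum DO = 8.93 − 4.151 = 4.779 mg/L.

t_c ≈ 1.71 d; minimum DO ≈ 4.78 mg/L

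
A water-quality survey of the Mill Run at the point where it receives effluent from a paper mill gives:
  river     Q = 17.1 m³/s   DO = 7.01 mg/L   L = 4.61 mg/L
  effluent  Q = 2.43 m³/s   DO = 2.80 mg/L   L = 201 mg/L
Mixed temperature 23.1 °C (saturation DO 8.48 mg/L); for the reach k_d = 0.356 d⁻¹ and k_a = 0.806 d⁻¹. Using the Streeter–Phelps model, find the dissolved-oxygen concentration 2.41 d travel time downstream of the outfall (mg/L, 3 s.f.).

DO ≈ 1.74 mg/L

Mixed DO = (17.1×7.01 + 2.43×2.80)/(17.1+2.43) = 126.7/19.53 = 6.486 mg/L.
Mixed L₀ = (17.1×4.61 + 2.43×201)/(19.53) = 567.3/19.53 = 29.05 mg/L.
Initial deficit D₀ = C_s − DO₀ = 8.48 − 6.486 = 1.994 mg/L.
D(2.41) = [0.356×29.05/(0.806−0.356)](e^(−0.356×2.41) − e^(−0.806×2.41)) + 1.994 e^(−0.806×2.41)
= 22.98 × (0.4240 − 0.1434) + 1.994 × 0.1434 = 6.735 mg/L.
DO = 8.48 − 6.735 = 1.745 mg/L.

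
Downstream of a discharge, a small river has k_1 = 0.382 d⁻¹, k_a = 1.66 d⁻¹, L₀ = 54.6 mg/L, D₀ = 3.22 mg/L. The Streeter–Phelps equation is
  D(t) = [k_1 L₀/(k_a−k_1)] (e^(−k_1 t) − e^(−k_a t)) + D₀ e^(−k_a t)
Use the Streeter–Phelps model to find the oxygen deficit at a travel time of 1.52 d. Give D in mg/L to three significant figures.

D ≈ 8.08 mg/L

k_1 L₀/(k_a−k_1) = 0.382×54.6/(1.66−0.382) = 20.86/1.278 = 16.32 mg/L.
e^(−k_1 t) = e^(−0.382×1.520) = 0.5595; e^(−k_a t) = e^(−1.66×1.520) = 0.08020.
D = 16.32 × (0.5595 − 0.08020) + 3.22 × 0.08020 = 7.823 + 0.2583 = 8.081 mg/L.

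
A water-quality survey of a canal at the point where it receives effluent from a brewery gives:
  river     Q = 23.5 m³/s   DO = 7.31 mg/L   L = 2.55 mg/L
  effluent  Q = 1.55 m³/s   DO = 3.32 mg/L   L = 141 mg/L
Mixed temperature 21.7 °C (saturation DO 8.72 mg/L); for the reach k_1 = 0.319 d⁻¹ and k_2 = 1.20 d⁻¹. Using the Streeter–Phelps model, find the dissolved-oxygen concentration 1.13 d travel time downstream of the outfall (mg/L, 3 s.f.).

DO ≈ 6.52 mg/L

Mixed DO = (23.5×7.31 + 1.55×3.32)/(23.5+1.55) = 176.9/25.05 = 7.063 mg/L.
Mixed L₀ = (23.5×2.55 + 1.55×141)/(25.05) = 278.5/25.05 = 11.12 mg/L.
Initial deficit D₀ = C_s − DO₀ = 8.72 − 7.063 = 1.657 mg/L.
D(1.13) = [0.319×11.12/(1.20−0.319)](e^(−0.319×1.13) − e^(−1.20×1.13)) + 1.657 e^(−1.20×1.13)
= 4.025 × (0.6973 − 0.2577) + 1.657 × 0.2577 = 2.197 mg/L.
DO = 8.72 − 2.197 = 6.523 mg/L.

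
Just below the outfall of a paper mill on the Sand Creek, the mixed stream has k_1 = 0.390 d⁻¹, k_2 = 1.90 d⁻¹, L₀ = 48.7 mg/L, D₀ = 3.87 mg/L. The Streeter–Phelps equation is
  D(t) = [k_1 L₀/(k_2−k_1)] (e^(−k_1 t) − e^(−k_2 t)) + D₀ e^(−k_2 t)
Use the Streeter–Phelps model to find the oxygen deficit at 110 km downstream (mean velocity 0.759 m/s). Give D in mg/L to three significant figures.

Travel time t = x/v = 110 km / (0.759 m/s) = 110000 m / 0.759 m/s = 144900 s = 1.677 d.
k_1 L₀/(k_2−k_1) = 0.390×48.7/(1.90−0.390) = 18.99/1.510 = 12.58 mg/L.
e^(−k_1 t) = e^(−0.390×1.677) = 0.5199; e^(−k_2 t) = e^(−1.90×1.677) = 0.04129.
D = 12.58 × (0.5199 − 0.04129) + 3.87 × 0.04129 = 6.020 + 0.1598 = 6.179 mg/L.

D ≈ 6.18 mg/L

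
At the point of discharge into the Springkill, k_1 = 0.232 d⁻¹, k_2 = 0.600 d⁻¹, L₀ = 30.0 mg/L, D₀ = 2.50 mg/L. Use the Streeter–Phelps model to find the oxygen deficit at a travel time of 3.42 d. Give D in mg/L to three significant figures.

D ≈ 6.45 mg/L

k_1 L₀/(k_2−k_1) = 0.232×30.0/(0.600−0.232) = 6.960/0.3680 = 18.91 mg/L.
e^(−k_1 t) = e^(−0.232×3.420) = 0.4523; e^(−k_2 t) = e^(−0.600×3.420) = 0.1285.
D = 18.91 × (0.4523 − 0.1285) + 2.50 × 0.1285 = 6.124 + 0.3212 = 6.445 mg/L.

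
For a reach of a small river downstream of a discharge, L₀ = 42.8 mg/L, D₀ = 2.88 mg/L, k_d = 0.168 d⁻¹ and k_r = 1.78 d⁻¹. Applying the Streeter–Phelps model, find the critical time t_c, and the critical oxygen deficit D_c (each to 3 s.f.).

t_c ≈ 0.821 d; D_c ≈ 3.52 mg/L

With k_r/k_d = 10.60 and 1 − D₀(k_r−k_d)/(k_d L₀) = 0.3543,
t_c = ln(10.60 × 0.3543) / (1.78 − 0.168) = ln(3.754) / 1.612 = 1.323/1.612 = 0.8207 d.
D_c = (k_d/k_r) L₀ e^(−k_d t_c) = (0.168/1.78) × 42.8 × e^(−0.168×0.8207) = 0.09438 × 42.8 × 0.8712 = 3.519 mg/L.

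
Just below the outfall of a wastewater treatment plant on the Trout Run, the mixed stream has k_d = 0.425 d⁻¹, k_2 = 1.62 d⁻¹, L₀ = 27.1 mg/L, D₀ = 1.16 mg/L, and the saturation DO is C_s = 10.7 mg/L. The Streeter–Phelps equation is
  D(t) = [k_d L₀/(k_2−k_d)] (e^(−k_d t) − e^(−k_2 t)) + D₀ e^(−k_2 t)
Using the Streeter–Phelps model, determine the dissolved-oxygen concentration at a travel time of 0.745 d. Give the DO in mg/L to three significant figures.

DO ≈ 6.21 mg/L

k_d L₀/(k_2−k_d) = 0.425×27.1/(1.62−0.425) = 11.52/1.195 = 9.638 mg/L.
e^(−k_d t) = e^(−0.425×0.7450) = 0.7286; e^(−k_2 t) = e^(−1.62×0.7450) = 0.2991.
D = 9.638 × (0.7286 − 0.2991) + 1.16 × 0.2991 = 4.139 + 0.3470 = 4.486 mg/L.
DO = C_s − D = 10.7 − 4.486 = 6.214 mg/L.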